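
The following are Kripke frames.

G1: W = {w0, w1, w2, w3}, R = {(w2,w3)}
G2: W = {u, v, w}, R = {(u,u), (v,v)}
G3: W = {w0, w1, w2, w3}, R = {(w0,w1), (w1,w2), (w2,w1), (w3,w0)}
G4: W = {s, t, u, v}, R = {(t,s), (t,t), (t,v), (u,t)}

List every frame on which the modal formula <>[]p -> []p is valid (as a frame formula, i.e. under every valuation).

The schema corresponds to the Euclidean property: forall x forall y forall z (Rxy & Rxz -> Ryz).
G1: fails — Rw2w3 and Rw2w3 but not Rw3w3.
G2: ✓.
G3: fails — Rw0w1 and Rw0w1 but not Rw1w1.
G4: fails — Rts and Rtt but not Rst.
Valid on: G2.

G2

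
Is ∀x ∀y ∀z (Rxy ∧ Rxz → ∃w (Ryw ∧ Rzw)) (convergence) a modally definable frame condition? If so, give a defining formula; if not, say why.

Yes: it is convergence, defined by the .2 schema ◇□q → □◇q.
Suppose ◇□q→□◇q is valid. Take Rxy, Rxz and set V(q)={w : Ryw}. Then □q at y so ◇□q at x, so □◇q at x, so ◇q at z, giving w with Rzw and Ryw.

Definable; ◇□q → □◇q defines it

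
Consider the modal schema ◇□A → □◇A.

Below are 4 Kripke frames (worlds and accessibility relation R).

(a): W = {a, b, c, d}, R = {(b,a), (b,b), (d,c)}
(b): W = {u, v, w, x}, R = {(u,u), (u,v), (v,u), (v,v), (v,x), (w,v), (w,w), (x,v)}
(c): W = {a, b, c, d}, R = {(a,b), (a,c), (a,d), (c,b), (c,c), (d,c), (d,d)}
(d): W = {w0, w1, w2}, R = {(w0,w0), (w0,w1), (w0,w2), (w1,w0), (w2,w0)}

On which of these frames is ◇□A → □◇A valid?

(b), (d)

This is the axiom for convergence; its first-order frame correspondent is ∀x ∀y ∀z (Rxy ∧ Rxz → ∃w (Ryw ∧ Rzw)).
(a): fails — Rba and Rba but a and a have no common successor.
(b): holds.
(c): fails — Rab and Rab but b and b have no common successor.
(d): holds.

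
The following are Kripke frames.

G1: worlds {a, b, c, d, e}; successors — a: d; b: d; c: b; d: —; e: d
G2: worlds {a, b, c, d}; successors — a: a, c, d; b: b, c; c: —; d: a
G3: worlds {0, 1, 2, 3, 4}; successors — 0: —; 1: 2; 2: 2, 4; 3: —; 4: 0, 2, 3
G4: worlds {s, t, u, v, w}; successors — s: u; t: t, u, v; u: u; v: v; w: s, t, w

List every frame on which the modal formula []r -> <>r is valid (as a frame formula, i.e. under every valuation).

Frame correspondent (Sahlqvist): forall x exists y Rxy — i.e. seriality.
G1: fails — world d has no successor.
G2: fails — world c has no successor.
G3: fails — world 0 has no successor.
G4: condition met.

G4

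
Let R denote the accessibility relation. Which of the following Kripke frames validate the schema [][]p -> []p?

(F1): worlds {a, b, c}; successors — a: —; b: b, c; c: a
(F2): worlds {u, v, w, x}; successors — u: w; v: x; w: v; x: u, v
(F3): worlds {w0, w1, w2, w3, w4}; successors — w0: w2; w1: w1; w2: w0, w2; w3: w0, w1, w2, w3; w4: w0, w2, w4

Frame correspondent (Sahlqvist): forall x forall y (Rxy -> exists z (Rxz & Rzy)) — i.e. density.
(F1): fails — Rca but no z with Rcz and Rza.
(F2): fails — Ruw but no z with Ruz and Rzw.
(F3): satisfies the condition.

(F3)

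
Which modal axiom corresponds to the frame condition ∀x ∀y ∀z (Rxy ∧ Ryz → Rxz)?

□r → □□r

This is transitivity; the standard corresponding axiom is 4: □r → □□r.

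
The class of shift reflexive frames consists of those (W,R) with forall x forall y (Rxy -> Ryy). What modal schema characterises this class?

□(□p → p)

A defining formula is □(□p → p) (the T□ axiom).
Suppose □(□p→p) is valid. Take Rxy and set V(p)={w : Ryw}. Then at y, □p holds; since □(□p→p) at x, □p→p at y, so p at y, i.e. Ryy.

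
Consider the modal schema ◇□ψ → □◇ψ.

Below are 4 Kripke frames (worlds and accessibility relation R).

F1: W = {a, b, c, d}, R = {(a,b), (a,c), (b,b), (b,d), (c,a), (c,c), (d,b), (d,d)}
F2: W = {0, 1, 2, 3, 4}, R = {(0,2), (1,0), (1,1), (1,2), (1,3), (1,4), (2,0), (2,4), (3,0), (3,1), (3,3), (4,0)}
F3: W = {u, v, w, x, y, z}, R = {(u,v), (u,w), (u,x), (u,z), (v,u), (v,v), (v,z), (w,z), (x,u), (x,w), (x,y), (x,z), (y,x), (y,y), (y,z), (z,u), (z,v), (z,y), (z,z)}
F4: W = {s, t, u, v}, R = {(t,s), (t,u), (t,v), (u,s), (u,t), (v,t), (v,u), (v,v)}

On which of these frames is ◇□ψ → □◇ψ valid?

The schema corresponds to convergence: ∀x ∀y ∀z (Rxy ∧ Rxz → ∃w (Ryw ∧ Rzw)).
F1: fails — Rab and Rac but b and c have no common successor.
F2: fails — R10 and R12 but 0 and 2 have no common successor.
F3: holds.
F4: fails — Rtv and Rts but v and s have no common successor.
Valid on: F3.

F3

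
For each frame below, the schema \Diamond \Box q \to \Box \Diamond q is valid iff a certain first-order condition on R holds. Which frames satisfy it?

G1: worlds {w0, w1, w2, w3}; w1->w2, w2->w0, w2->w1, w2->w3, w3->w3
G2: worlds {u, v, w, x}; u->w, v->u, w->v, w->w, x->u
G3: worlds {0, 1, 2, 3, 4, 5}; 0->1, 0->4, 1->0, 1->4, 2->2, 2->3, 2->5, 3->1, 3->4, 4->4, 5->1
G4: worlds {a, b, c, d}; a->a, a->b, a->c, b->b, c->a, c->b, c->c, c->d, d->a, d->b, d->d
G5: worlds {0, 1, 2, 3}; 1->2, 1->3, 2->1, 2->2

G4

Frame correspondent (Sahlqvist): \forall x \forall y \forall z (Rxy \wedge Rxz \to \exists w (Ryw \wedge Rzw)) — i.e. convergence.
G1: fails — Rw2w1 and Rw2w0 but w1 and w0 have no common successor.
G2: fails — Rww and Rwv but w and v have no common successor.
G3: fails — R25 and R22 but 5 and 2 have no common successor.
G4: condition met.
G5: fails — R12 and R13 but 2 and 3 have no common successor.
Valid on: G4.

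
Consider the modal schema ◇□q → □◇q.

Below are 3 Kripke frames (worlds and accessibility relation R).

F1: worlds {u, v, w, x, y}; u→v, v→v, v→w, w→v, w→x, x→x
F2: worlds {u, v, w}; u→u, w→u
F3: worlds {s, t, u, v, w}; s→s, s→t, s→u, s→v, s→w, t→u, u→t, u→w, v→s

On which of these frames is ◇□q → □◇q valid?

The schema corresponds to convergence: ∀x ∀y ∀z (Rxy ∧ Rxz → ∃w (Ryw ∧ Rzw)).
F1: fails — Rwx and Rwv but x and v have no common successor.
F2: ✓.
F3: fails — Rsv and Rsw but v and w have no common successor.
Valid on: F2.

F2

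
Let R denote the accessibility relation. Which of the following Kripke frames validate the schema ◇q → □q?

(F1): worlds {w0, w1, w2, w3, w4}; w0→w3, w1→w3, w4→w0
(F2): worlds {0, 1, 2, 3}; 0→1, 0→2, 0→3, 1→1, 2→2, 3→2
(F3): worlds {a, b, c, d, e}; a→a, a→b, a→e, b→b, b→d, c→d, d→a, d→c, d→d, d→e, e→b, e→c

The schema corresponds to partial functionality: ∀x ∀y ∀z (Rxy ∧ Rxz → y = z).
(F1): satisfies the condition.
(F2): fails — 0 sees both 1 and 2.
(F3): fails — a sees both a and b.

(F1)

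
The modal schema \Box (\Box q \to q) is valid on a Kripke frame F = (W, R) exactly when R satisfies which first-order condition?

This is the T□ axiom.
Its frame correspondent is shift-reflexivity — \forall x \forall y (Rxy \to Ryy).

Shift-reflexivity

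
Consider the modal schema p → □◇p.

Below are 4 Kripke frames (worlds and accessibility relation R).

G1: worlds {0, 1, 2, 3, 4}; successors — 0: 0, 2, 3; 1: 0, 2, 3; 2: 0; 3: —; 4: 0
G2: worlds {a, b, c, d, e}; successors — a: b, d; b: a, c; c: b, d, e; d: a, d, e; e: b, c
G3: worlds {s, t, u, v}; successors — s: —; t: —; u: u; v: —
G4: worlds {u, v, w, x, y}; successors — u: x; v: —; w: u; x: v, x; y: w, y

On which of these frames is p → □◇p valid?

G3

This is the axiom for symmetry; its first-order frame correspondent is ∀x ∀y (Rxy → Ryx).
G1: fails — R10 but not R01.
G2: fails — Rcd but not Rdc.
G3: ✓.
G4: fails — Rwu but not Ruw.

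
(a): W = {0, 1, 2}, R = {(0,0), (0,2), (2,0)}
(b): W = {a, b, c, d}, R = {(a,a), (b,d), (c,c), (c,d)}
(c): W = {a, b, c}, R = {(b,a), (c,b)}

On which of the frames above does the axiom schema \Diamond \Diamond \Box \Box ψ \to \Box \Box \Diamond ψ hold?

(a)

Frame correspondent (Sahlqvist): \forall x \forall y \forall z ((x R^2 y \wedge x R^2 z) \to \exists w (y R^2 w \wedge zRw)) — i.e. a generalized confluence (Geach) condition.
(a): ✓.
(b): fails — cR²c, cR²d but no w with cR²w and dRw.
(c): fails — cR²a, cR²a but no w with aR²w and aRw.
Valid on: (a).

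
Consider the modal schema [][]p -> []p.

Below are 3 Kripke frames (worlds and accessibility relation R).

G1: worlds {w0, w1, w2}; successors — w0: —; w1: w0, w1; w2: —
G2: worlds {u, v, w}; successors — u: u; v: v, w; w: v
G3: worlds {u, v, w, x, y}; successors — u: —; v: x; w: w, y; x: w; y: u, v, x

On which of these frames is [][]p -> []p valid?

Frame correspondent (Sahlqvist): forall x forall y (Rxy -> exists z (Rxz & Rzy)) — i.e. density.
G1: ✓.
G2: ✓.
G3: fails — Rvx but no z with Rvz and Rzx.

G1, G2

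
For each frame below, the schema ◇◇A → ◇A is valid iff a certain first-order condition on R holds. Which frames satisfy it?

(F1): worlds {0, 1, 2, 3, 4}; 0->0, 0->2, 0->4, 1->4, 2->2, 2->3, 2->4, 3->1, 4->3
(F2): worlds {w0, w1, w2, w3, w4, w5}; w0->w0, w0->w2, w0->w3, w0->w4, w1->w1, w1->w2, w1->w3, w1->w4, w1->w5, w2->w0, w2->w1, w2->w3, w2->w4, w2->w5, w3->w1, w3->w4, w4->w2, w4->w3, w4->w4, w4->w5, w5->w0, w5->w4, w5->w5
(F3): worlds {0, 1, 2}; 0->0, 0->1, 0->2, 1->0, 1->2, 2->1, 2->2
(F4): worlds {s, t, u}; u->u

The schema corresponds to transitivity: ∀x ∀y ∀z (Rxy ∧ Ryz → Rxz).
(F1): fails — R02 and R23 but not R03.
(F2): fails — Rw3w1 and Rw1w3 but not Rw3w3.
(F3): fails — R10 and R01 but not R11.
(F4): holds.
Valid on: (F4).

(F4)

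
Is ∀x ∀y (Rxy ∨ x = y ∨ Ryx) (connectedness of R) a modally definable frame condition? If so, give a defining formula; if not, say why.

Any modally definable frame class is closed under disjoint unions.
Take 4 disjoint single-world reflexive frames: each is trivially connected, but their disjoint union has 4 worlds with no edge between distinct components, so it is not connected.
So the class is not modally definable.

No — not modally definable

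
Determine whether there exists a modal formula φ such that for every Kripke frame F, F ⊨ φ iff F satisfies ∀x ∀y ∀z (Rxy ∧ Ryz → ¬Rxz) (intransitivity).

If a class were modally definable it would be closed under surjective bounded morphisms (Goldblatt–Thomason).
The 7-cycle (worlds w0,w1,w2,w3,w4,w5,w6 with w0→w1→w2→w3→w4→w5→w6→w0) is intransitive. Mapping every world to a single reflexive point • is a surjective bounded morphism; the reflexive point is not intransitive (R••∧R•• but R••).
So no modal formula (or set of formulas) defines exactly the intransitive frames.

No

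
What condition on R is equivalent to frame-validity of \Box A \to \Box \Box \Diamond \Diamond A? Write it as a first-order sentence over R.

This is a Sahlqvist (Geach-type) schema ◇^0□^1A → □^2◇^2A.
Minimal-valuation argument: fix x; take any y with xR^0y and any z with xR^2z. Set V(A) to the set of worlds R-reachable from y in exactly 1 step. Then □^1A holds at y, so the antecedent holds at x; validity forces ◇^2A at z, giving a w with zR^2w and yR^1w.
First-order correspondent: \forall x \forall z (x R^2 z \to \exists w (xRw \wedge z R^2 w)).

\forall x \forall z (x R^2 z \to \exists w (xRw \wedge z R^2 w))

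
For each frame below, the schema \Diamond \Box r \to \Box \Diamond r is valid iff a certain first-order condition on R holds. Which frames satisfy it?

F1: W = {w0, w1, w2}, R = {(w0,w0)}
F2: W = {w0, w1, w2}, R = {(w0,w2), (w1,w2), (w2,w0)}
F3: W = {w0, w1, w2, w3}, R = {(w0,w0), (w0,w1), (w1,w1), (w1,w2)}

This is the axiom for convergence; its first-order frame correspondent is \forall x \forall y \forall z (Rxy \wedge Rxz \to \exists w (Ryw \wedge Rzw)).
F1: satisfies the condition.
F2: satisfies the condition.
F3: fails — Rw1w2 and Rw1w2 but w2 and w2 have no common successor.
Valid on: F1, F2.

F1, F2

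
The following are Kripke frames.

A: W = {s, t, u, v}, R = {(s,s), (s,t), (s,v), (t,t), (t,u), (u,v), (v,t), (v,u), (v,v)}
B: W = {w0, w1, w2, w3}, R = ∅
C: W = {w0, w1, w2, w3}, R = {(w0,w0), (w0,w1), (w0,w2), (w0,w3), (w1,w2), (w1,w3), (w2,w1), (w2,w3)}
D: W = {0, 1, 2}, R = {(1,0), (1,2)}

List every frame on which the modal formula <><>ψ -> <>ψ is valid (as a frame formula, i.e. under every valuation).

Frame correspondent (Sahlqvist): forall x forall y forall z (Rxy & Ryz -> Rxz) — i.e. transitivity.
A: fails — Ruv and Rvt but not Rut.
B: condition met.
C: fails — Rw1w2 and Rw2w1 but not Rw1w1.
D: condition met.

B, D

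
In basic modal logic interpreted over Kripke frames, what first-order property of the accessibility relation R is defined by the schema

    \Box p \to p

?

This is the T axiom.
It corresponds to reflexivity: \forall x Rxx.

reflexivity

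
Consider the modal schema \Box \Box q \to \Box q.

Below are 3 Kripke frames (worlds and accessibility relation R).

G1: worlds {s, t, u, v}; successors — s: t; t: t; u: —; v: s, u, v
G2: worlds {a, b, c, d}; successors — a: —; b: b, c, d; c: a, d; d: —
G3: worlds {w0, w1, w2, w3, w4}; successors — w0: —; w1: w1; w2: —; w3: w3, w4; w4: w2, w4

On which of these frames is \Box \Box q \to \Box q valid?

G1, G3

This is the axiom for density; its first-order frame correspondent is \forall x \forall y (Rxy \to \exists z (Rxz \wedge Rzy)).
G1: satisfies the condition.
G2: fails — Rcd but no z with Rcz and Rzd.
G3: satisfies the condition.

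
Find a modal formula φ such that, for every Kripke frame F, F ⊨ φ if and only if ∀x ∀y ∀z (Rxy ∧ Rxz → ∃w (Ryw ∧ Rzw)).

The condition is convergence. The .2 schema ◇□p → □◇p defines it.

◇□p → □◇p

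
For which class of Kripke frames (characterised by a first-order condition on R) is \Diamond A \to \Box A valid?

partial functionality

This is the CD axiom.
Its frame correspondent is partial functionality — \forall x \forall y \forall z (Rxy \wedge Rxz \to y = z).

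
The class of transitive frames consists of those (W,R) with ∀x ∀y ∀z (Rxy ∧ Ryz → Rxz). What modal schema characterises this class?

This is transitivity; the standard corresponding axiom is 4: □s → □□s.
Suppose □s→□□s is valid. Take Rxy, Ryz and set V(s)={w : Rxw}. Then □s at x, so □□s at x, so □s at y, so s at z, i.e. Rxz.

□s → □□s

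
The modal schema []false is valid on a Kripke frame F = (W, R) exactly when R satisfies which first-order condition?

emptiness of R: forall x forall y ~Rxy

□⊥ is valid iff no world has any successor (otherwise □⊥ fails at any world with one).
Conversely, any frame satisfying forall x forall y ~Rxy validates the schema.
So the correspondent is emptiness of R.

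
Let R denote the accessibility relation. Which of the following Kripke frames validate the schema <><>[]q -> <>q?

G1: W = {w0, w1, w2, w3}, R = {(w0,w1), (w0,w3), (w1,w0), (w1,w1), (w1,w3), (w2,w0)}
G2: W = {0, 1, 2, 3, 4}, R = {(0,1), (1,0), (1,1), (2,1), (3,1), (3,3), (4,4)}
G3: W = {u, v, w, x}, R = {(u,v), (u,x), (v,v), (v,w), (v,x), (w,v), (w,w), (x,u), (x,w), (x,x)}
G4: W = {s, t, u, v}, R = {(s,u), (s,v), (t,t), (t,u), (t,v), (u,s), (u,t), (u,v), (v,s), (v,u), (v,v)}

The schema corresponds to a generalized confluence (Geach) condition: forall x forall y (x R^2 y -> exists w (yRw & xRw)).
G1: fails — w0R²w3 but no w with w3Rw and w0Rw.
G2: condition met.
G3: condition met.
G4: condition met.

G2, G3, G4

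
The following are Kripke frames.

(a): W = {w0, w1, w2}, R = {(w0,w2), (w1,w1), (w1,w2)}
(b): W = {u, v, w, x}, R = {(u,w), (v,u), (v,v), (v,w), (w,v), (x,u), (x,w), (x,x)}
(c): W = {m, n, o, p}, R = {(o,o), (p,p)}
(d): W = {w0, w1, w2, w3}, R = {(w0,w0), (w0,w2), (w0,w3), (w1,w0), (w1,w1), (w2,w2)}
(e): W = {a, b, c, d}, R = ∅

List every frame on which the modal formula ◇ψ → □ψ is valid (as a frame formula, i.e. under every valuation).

(c), (e)

This is the axiom for partial functionality; its first-order frame correspondent is ∀x ∀y ∀z (Rxy ∧ Rxz → y = z).
(a): fails — w1 sees both w1 and w2.
(b): fails — v sees both u and v.
(c): satisfies the condition.
(d): fails — w0 sees both w0 and w2.
(e): satisfies the condition.
Valid on: (c), (e).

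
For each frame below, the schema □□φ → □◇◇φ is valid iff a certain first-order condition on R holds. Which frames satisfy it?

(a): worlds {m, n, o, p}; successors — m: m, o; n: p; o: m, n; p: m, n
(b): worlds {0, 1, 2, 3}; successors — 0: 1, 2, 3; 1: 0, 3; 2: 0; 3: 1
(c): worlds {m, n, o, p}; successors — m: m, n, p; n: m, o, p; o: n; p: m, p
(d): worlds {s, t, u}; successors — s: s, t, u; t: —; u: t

This is the axiom for a generalized confluence (Geach) condition; its first-order frame correspondent is ∀x ∀z (xRz → ∃w (xR²w ∧ zR²w)).
(a): holds.
(b): holds.
(c): holds.
(d): fails — sRt but no w with sR²w and tR²w.
Valid on: (a), (b), (c).

(a), (b), (c)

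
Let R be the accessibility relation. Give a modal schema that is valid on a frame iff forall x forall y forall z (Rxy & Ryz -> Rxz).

□ψ → □□ψ

A defining formula is □ψ → □□ψ (the 4 axiom).
Suppose □ψ→□□ψ is valid. Take Rxy, Ryz and set V(ψ)={w : Rxw}. Then □ψ at x, so □□ψ at x, so □ψ at y, so ψ at z, i.e. Rxz.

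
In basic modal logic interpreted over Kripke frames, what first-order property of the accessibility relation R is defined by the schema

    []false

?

Emptiness of R

□⊥ is valid iff no world has any successor (otherwise □⊥ fails at any world with one).
The converse is a direct semantic check.
So the correspondent is emptiness of R.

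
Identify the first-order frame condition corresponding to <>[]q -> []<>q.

convergence

This is the .2 axiom.
It corresponds to convergence: forall x forall y forall z (Rxy & Rxz -> exists w (Ryw & Rzw)).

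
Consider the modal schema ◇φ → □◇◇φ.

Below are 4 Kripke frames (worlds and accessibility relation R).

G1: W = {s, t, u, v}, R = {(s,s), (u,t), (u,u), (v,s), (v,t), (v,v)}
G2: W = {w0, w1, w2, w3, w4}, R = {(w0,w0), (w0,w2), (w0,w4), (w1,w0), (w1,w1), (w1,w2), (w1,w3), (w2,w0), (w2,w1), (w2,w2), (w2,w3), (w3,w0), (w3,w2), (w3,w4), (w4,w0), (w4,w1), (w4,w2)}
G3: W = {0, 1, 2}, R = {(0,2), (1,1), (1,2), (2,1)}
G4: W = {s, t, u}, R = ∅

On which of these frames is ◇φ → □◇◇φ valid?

Frame correspondent (Sahlqvist): ∀x ∀y ∀z ((xRy ∧ xRz) → ∃w (y = w ∧ zR²w)) — i.e. a generalized confluence (Geach) condition.
G1: fails — uRt, uRt but no w with t=w and tR²w.
G2: condition met.
G3: condition met.
G4: condition met.

G2, G3, G4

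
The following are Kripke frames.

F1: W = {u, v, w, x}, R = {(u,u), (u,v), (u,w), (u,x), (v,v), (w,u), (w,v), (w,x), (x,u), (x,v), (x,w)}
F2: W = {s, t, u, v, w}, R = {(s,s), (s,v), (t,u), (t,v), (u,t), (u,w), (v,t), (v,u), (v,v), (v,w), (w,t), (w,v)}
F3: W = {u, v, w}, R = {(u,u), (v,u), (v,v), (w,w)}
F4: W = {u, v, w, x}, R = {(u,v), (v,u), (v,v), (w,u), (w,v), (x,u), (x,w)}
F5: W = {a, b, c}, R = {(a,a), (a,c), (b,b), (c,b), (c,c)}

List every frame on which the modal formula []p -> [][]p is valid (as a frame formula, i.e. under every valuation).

This is the axiom for transitivity; its first-order frame correspondent is forall x forall y forall z (Rxy & Ryz -> Rxz).
F1: fails — Rxw and Rwx but not Rxx.
F2: fails — Rwt and Rtu but not Rwu.
F3: satisfies the condition.
F4: fails — Ruv and Rvu but not Ruu.
F5: fails — Rac and Rcb but not Rab.

F3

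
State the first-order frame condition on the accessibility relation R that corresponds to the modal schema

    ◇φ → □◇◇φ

∀x ∀y ∀z ((xRy ∧ xRz) → ∃w (y = w ∧ zR²w))

This is a Sahlqvist (Geach-type) schema ◇^1□^0φ → □^1◇^2φ.
First-order correspondent: ∀x ∀y ∀z ((xRy ∧ xRz) → ∃w (y = w ∧ zR²w)).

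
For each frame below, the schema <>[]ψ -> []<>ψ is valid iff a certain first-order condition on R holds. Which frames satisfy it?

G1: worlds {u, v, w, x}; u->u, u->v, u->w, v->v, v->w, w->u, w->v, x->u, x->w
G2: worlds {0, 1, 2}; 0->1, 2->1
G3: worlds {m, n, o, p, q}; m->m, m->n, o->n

Frame correspondent (Sahlqvist): forall x forall y forall z (Rxy & Rxz -> exists w (Ryw & Rzw)) — i.e. convergence.
G1: holds.
G2: fails — R01 and R01 but 1 and 1 have no common successor.
G3: fails — Rmn and Rmn but n and n have no common successor.

G1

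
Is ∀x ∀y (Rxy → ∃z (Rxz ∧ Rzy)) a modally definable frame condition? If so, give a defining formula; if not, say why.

This is a Sahlqvist condition; the C4 axiom □□r → □r defines it.

Definable; □□r → □r defines it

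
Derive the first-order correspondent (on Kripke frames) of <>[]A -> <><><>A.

This is a Sahlqvist (Geach-type) schema ◇^1□^1A → □^0◇^3A.
First-order correspondent: forall x forall y (xRy -> exists w (yRw & x R^3 w)).

forall x forall y (xRy -> exists w (yRw & x R^3 w))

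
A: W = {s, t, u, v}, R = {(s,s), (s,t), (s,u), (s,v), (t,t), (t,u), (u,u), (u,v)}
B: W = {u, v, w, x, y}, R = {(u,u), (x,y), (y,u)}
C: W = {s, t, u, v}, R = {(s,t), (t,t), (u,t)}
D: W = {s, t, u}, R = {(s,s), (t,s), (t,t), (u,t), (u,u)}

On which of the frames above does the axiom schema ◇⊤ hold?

The schema corresponds to seriality: ∀x ∃y Rxy.
A: fails — world v has no successor.
B: fails — world v has no successor.
C: fails — world v has no successor.
D: holds.
Valid on: D.

D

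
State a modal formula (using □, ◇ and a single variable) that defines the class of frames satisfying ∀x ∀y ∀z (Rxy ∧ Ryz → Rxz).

□p → □□p

This is transitivity; the standard corresponding axiom is 4: □p → □□p.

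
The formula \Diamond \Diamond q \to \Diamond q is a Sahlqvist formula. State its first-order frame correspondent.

Transitivity

Replacing q by ¬q and contraposing gives the equivalent schema □q → □□q.
Suppose □q→□□q is valid. Take Rxy, Ryz and set V(q)={w : Rxw}. Then □q at x, so □□q at x, so □q at y, so q at z, i.e. Rxz.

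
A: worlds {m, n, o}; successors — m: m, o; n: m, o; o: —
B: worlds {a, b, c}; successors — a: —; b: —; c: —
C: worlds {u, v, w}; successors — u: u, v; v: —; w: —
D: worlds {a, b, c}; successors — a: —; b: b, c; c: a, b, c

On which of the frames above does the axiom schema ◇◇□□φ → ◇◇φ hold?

This is the axiom for a generalized confluence (Geach) condition; its first-order frame correspondent is ∀x ∀y (xR²y → ∃w (yR²w ∧ xR²w)).
A: fails — mR²o but no w with oR²w and mR²w.
B: holds.
C: fails — uR²v but no t with vR²t and uR²t.
D: fails — bR²a but no w with aR²w and bR²w.

B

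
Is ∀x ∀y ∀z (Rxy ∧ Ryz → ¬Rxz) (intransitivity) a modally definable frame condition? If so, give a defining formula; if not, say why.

Any modally definable frame class is closed under surjective bounded morphisms.
The 7-cycle (worlds a,b,c,d,e,f,g with a→b→c→d→e→f→g→a) is intransitive. Mapping every world to a single reflexive point • is a surjective bounded morphism; the reflexive point is not intransitive (R••∧R•• but R••).
So the class is not modally definable.

Not definable by any modal formula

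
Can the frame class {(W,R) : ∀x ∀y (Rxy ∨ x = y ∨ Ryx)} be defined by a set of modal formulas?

Any modally definable frame class is closed under disjoint unions.
Take 2 disjoint single-world reflexive frames: each is trivially connected, but their disjoint union has 2 worlds with no edge between distinct components, so it is not connected.
So no modal formula (or set of formulas) defines exactly the connected frames.

Not modally definable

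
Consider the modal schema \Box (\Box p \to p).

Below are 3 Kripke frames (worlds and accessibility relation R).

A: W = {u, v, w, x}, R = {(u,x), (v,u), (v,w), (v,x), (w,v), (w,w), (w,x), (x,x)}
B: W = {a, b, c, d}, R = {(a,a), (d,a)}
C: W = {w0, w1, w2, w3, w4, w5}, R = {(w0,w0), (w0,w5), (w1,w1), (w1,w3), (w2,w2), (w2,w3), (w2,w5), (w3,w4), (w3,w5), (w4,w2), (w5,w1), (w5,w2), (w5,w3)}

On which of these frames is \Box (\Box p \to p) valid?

Frame correspondent (Sahlqvist): \forall x \forall y (Rxy \to Ryy) — i.e. shift-reflexivity.
A: fails — Rvu but not Ruu.
B: condition met.
C: fails — Rw3w5 but not Rw5w5.

B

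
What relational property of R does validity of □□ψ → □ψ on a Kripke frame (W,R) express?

density

Suppose □□ψ→□ψ is valid. Take Rxy and set V(ψ)={w : xR²w}. Then □□ψ at x, so □ψ at x, so ψ at y, i.e. ∃z(Rxz∧Rzy).
The converse is a direct semantic check.
Frame condition: ∀x ∀y (Rxy → ∃z (Rxz ∧ Rzy)).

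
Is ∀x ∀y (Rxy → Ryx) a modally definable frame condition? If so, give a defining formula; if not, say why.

This is a Sahlqvist condition; the B axiom r → □◇r defines it.

Yes, by r → □◇r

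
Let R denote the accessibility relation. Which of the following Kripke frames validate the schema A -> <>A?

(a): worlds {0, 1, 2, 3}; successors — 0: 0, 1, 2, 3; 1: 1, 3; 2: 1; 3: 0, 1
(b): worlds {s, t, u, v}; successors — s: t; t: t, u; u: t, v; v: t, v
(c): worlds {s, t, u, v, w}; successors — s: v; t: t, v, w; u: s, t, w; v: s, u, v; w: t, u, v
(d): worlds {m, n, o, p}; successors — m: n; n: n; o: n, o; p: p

none

Frame correspondent (Sahlqvist): forall x exists w (x = w & xRw) — i.e. a generalized confluence (Geach) condition.
(a): fails — at 2 but no w with 2=w and 2Rw.
(b): fails — at s but no w with s=w and sRw.
(c): fails — at s but no w* with s=w* and sRw*.
(d): fails — at m but no w with m=w and mRw.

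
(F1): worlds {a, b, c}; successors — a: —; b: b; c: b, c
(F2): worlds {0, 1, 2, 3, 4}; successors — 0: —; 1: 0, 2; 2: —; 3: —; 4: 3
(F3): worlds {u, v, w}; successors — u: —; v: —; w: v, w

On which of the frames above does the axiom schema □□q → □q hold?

(F1), (F3)

This is the axiom for density; its first-order frame correspondent is ∀x ∀y (Rxy → ∃z (Rxz ∧ Rzy)).
(F1): condition met.
(F2): fails — R12 but no z with R1z and Rz2.
(F3): condition met.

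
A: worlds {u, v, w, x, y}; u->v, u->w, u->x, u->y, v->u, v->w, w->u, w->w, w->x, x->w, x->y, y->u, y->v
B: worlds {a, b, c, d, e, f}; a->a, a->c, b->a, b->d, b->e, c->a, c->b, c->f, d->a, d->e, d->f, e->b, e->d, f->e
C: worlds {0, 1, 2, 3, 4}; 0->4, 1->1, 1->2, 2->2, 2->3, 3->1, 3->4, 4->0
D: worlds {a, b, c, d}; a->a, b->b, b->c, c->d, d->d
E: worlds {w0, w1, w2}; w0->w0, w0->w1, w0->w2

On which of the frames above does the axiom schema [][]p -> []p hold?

D, E

This is the axiom for density; its first-order frame correspondent is forall x forall y (Rxy -> exists z (Rxz & Rzy)).
A: fails — Rxy but no z with Rxz and Rzy.
B: fails — Reb but no z with Rez and Rzb.
C: fails — R34 but no z with R3z and Rz4.
D: holds.
E: holds.
Valid on: D, E.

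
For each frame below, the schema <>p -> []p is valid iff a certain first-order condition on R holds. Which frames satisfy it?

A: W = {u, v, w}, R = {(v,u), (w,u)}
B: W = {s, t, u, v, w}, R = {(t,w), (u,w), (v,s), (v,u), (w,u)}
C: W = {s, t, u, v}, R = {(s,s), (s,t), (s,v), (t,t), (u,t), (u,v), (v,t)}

A

The schema corresponds to partial functionality: forall x forall y forall z (Rxy & Rxz -> y = z).
A: holds.
B: fails — v sees both s and u.
C: fails — s sees both s and t.
Valid on: A.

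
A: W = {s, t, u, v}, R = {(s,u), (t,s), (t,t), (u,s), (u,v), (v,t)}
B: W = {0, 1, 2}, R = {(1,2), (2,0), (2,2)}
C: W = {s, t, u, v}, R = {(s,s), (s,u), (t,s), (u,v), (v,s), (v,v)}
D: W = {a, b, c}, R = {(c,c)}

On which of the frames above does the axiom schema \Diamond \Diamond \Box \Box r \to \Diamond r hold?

The schema corresponds to a generalized confluence (Geach) condition: \forall x \forall y (x R^2 y \to \exists w (y R^2 w \wedge xRw)).
A: fails — sR²s but no w with sR²w and sRw.
B: fails — 1R²0 but no w with 0R²w and 1Rw.
C: holds.
D: holds.

C, D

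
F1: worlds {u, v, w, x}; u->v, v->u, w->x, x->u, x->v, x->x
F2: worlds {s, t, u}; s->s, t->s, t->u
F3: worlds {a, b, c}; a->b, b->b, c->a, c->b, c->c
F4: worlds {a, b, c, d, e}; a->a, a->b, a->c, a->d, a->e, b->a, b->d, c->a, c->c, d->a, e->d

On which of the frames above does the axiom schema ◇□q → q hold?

none

This is the axiom for a generalized confluence (Geach) condition; its first-order frame correspondent is ∀x ∀y (xRy → ∃w (yRw ∧ x = w)).
F1: fails — wRx but no t with xRt and w=t.
F2: fails — tRs but no w with sRw and t=w.
F3: fails — aRb but no w with bRw and a=w.
F4: fails — aRe but no w with eRw and a=w.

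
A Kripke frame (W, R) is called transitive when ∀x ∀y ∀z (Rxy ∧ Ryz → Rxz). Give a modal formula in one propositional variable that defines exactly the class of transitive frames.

□q → □□q

This is transitivity; the standard corresponding axiom is 4: □q → □□q.
Suppose □q→□□q is valid. Take Rxy, Ryz and set V(q)={w : Rxw}. Then □q at x, so □□q at x, so □q at y, so q at z, i.e. Rxz.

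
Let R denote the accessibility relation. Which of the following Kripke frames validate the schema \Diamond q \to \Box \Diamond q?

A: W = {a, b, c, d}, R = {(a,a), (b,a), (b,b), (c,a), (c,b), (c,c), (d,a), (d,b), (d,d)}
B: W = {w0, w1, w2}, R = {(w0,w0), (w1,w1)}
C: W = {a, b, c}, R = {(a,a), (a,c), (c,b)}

B

Frame correspondent (Sahlqvist): \forall x \forall y \forall z (Rxy \wedge Rxz \to Ryz) — i.e. the Euclidean property.
A: fails — Rba and Rbb but not Rab.
B: condition met.
C: fails — Rac and Raa but not Rca.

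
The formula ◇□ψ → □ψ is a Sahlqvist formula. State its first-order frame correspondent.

Replacing ψ by ¬ψ and contraposing gives the equivalent schema ◇ψ → □◇ψ.
Suppose ◇ψ→□◇ψ is valid. Take Rxy, Rxz and set V(ψ)={y}. Then ◇ψ at x, so □◇ψ at x, so ◇ψ at z, so some w with Rzw has ψ; w=y, i.e. Rzy. By symmetry of the argument, Ryz.
Conversely, on a frame with the Euclidean property the schema holds at every world under every valuation.
So the correspondent is the Euclidean property.

The Euclidean property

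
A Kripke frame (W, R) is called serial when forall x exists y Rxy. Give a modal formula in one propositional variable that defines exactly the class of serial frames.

□ψ → ◇ψ

This is seriality; the standard corresponding axiom is D: □ψ → ◇ψ.
Suppose □ψ→◇ψ is valid. At any x set V(ψ)=W. Then □ψ at x, so ◇ψ at x, so x has a successor.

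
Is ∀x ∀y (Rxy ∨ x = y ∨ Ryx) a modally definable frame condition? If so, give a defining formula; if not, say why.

Any modally definable frame class is closed under disjoint unions.
Take 2 disjoint single-world reflexive frames: each is trivially connected, but their disjoint union has 2 worlds with no edge between distinct components, so it is not connected.
Hence connectedness of R is not modally definable.

Not definable by any modal formula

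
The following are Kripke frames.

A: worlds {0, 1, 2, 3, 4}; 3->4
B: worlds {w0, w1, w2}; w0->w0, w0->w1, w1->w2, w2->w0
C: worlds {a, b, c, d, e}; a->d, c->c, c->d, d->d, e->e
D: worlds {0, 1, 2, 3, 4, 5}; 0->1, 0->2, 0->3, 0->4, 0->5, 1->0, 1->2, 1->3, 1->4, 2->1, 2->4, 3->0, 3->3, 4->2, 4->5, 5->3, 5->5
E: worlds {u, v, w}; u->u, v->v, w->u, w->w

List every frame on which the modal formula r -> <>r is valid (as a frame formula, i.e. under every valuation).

E

Frame correspondent (Sahlqvist): forall x exists w (x = w & xRw) — i.e. a generalized confluence (Geach) condition.
A: fails — at 0 but no w with 0=w and 0Rw.
B: fails — at w1 but no w with w1=w and w1Rw.
C: fails — at a but no w with a=w and aRw.
D: fails — at 0 but no w with 0=w and 0Rw.
E: ✓.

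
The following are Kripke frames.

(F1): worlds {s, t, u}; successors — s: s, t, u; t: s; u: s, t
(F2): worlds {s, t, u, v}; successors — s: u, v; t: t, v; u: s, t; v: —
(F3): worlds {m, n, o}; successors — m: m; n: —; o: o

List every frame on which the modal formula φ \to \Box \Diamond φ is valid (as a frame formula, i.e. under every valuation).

(F3)

Frame correspondent (Sahlqvist): \forall x \forall y (Rxy \to Ryx) — i.e. symmetry.
(F1): fails — Rut but not Rtu.
(F2): fails — Rtv but not Rvt.
(F3): satisfies the condition.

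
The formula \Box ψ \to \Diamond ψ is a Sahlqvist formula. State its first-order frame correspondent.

Suppose □ψ→◇ψ is valid. At any x set V(ψ)=W. Then □ψ at x, so ◇ψ at x, so x has a successor.
Conversely, on a frame with seriality the schema holds at every world under every valuation.
So the correspondent is seriality.

Seriality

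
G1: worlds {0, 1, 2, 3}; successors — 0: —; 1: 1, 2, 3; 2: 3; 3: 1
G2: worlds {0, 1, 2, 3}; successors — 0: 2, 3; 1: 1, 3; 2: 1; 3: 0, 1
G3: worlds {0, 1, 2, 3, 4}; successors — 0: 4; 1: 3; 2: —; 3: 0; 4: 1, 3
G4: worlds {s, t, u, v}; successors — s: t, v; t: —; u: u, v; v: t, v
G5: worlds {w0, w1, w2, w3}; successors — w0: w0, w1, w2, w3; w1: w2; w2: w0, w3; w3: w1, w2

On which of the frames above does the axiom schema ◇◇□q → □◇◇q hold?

The schema corresponds to a generalized confluence (Geach) condition: ∀x ∀y ∀z ((xR²y ∧ xRz) → ∃w (yRw ∧ zR²w)).
G1: fails — 1R²2, 1R2 but no w with 2Rw and 2R²w.
G2: satisfies the condition.
G3: fails — 4R²0, 4R1 but no w with 0Rw and 1R²w.
G4: fails — sR²t, sRt but no w with tRw and tR²w.
G5: fails — w0R²w1, w0Rw1 but no w with w1Rw and w1R²w.
Valid on: G2.

G2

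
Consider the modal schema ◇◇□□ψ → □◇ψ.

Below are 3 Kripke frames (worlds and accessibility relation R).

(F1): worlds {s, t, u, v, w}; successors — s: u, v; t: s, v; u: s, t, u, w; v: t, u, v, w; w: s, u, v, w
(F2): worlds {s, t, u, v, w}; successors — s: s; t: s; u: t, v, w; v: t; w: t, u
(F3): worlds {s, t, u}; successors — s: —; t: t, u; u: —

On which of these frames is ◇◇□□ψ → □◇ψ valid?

Frame correspondent (Sahlqvist): ∀x ∀y ∀z ((xR²y ∧ xRz) → ∃w (yR²w ∧ zRw)) — i.e. a generalized confluence (Geach) condition.
(F1): condition met.
(F2): fails — uR²s, uRv but no w* with sR²w* and vRw*.
(F3): fails — tR²t, tRu but no w with tR²w and uRw.

(F1)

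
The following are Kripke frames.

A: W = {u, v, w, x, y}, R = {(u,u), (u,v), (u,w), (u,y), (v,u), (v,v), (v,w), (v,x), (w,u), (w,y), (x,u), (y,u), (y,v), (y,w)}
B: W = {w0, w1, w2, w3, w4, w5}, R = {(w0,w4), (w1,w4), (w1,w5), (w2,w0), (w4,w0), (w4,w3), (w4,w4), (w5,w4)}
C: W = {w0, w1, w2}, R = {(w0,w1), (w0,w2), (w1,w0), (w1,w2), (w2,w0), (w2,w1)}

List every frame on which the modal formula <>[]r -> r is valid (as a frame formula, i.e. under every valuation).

C

The schema corresponds to symmetry: forall x forall y (Rxy -> Ryx).
A: fails — Rvw but not Rwv.
B: fails — Rw1w5 but not Rw5w1.
C: ✓.
Valid on: C.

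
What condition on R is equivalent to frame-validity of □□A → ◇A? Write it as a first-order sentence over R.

∀x ∃w (xR²w ∧ xRw)

This is a Sahlqvist (Geach-type) schema ◇^0□^2A → □^0◇^1A.
Minimal-valuation argument: fix x; take any y with xR^0y and any z with xR^0z. Set V(A) to the set of worlds R-reachable from y in exactly 2 steps. Then □^2A holds at y, so the antecedent holds at x; validity forces ◇^1A at z, giving a w with zR^1w and yR^2w.
First-order correspondent: ∀x ∃w (xR²w ∧ xRw).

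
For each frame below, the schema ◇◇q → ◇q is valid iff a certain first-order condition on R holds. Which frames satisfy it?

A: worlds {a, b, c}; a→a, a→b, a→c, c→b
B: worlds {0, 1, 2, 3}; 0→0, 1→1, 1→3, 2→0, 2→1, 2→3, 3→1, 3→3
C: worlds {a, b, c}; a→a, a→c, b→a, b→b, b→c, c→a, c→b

This is the axiom for transitivity; its first-order frame correspondent is ∀x ∀y ∀z (Rxy ∧ Ryz → Rxz).
A: holds.
B: holds.
C: fails — Rcb and Rbc but not Rcc.
Valid on: A, B.

A, B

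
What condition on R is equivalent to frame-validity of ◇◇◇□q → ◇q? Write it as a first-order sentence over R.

This is a Sahlqvist (Geach-type) schema ◇^3□^1q → □^0◇^1q.
First-order correspondent: ∀x ∀y (xR³y → ∃w (yRw ∧ xRw)).

∀x ∀y (xR³y → ∃w (yRw ∧ xRw))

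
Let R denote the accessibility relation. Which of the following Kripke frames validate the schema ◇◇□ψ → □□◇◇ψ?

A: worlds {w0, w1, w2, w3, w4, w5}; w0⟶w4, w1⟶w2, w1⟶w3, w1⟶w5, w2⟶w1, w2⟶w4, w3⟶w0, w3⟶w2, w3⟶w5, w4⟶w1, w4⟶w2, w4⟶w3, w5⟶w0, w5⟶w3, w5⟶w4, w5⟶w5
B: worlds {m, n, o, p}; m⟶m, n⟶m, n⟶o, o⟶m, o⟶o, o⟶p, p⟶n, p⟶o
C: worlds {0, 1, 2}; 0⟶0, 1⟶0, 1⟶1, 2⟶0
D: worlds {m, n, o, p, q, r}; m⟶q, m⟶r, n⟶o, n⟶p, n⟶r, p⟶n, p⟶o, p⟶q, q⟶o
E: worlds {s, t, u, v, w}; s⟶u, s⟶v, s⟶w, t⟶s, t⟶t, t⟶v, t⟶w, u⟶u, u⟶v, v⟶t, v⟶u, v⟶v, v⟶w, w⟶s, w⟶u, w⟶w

C, E

This is the axiom for a generalized confluence (Geach) condition; its first-order frame correspondent is ∀x ∀y ∀z ((xR²y ∧ xR²z) → ∃w (yRw ∧ zR²w)).
A: fails — w1R²w0, w1R²w0 but no w with w0Rw and w0R²w.
B: fails — nR²p, nR²m but no w with pRw and mR²w.
C: ✓.
D: fails — mR²o, mR²o but no w with oRw and oR²w.
E: ✓.
Valid on: C, E.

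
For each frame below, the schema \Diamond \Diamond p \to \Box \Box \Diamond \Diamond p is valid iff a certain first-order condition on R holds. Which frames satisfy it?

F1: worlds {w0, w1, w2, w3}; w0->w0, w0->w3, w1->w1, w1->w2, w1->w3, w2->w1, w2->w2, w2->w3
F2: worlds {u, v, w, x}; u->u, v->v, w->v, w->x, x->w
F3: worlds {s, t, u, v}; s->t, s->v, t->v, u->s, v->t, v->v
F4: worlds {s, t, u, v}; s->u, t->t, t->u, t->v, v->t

This is the axiom for a generalized confluence (Geach) condition; its first-order frame correspondent is \forall x \forall y \forall z ((x R^2 y \wedge x R^2 z) \to \exists w (y = w \wedge z R^2 w)).
F1: fails — w0R²w0, w0R²w3 but no w with w0=w and w3R²w.
F2: fails — wR²w, wR²v but no t with w=t and vR²t.
F3: holds.
F4: fails — tR²t, tR²u but no w with t=w and uR²w.

F3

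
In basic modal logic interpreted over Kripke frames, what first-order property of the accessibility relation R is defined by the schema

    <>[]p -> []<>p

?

convergence

This schema is the .2 axiom.
Its frame correspondent is convergence — forall x forall y forall z (Rxy & Rxz -> exists w (Ryw & Rzw)).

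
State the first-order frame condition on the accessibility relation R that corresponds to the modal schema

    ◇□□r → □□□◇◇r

This is a Sahlqvist (Geach-type) schema ◇^1□^2r → □^3◇^2r.
Minimal-valuation argument: fix x; take any y with xR^1y and any z with xR^3z. Set V(r) to the set of worlds R-reachable from y in exactly 2 steps. Then □^2r holds at y, so the antecedent holds at x; validity forces ◇^2r at z, giving a w with zR^2w and yR^2w.
First-order correspondent: ∀x ∀y ∀z ((xRy ∧ xR³z) → ∃w (yR²w ∧ zR²w)).

∀x ∀y ∀z ((xRy ∧ xR³z) → ∃w (yR²w ∧ zR²w))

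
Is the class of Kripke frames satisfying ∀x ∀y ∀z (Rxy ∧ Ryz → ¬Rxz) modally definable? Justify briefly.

Not definable by any modal formula

If a class were modally definable it would be closed under surjective bounded morphisms (Goldblatt–Thomason).
The 5-cycle (worlds w0,w1,w2,w3,w4 with w0→w1→w2→w3→w4→w0) is intransitive. Mapping every world to a single reflexive point • is a surjective bounded morphism; the reflexive point is not intransitive (R••∧R•• but R••).
Hence intransitivity is not modally definable.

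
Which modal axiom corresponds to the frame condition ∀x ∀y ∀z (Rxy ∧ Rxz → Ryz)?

◇r → □◇r

A defining formula is ◇r → □◇r (the 5 axiom).
Suppose ◇r→□◇r is valid. Take Rxy, Rxz and set V(r)={y}. Then ◇r at x, so □◇r at x, so ◇r at z, so some w with Rzw has r; w=y, i.e. Rzy. By symmetry of the argument, Ryz.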